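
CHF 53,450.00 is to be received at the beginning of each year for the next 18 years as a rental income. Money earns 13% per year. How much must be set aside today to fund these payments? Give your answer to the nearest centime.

This is an annuity due: 18 payments of CHF 53,450.00 at the beginning of each year.
Periodic rate r = 0.13 per year.
PV = PMT × [(1 − (1+r)^−n)/r] × (1+r) = 53,450 × [1 − (1+r)^−18] / r × (1+r) = CHF 413,120.02

CHF 413,120.02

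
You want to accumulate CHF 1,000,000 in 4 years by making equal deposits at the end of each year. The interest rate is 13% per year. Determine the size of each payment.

Level ordinary annuity; solve FV = PMT × [((1+r)^n − 1)/r] for PMT.
Periodic rate r = 0.13 per year.
With n = 4: PMT = 1,000,000 / ([((1+r)^n − 1)/r]) = CHF 206,194.20

CHF 206,194.20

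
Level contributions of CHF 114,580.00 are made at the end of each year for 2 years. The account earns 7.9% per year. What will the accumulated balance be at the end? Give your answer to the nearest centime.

This is an ordinary annuity: 2 deposits of CHF 114,580.00 at the end of each year.
Periodic rate r = 0.079 per year.
FV = PMT × [((1+r)^n − 1)/r] = 114,580 × [(1+r)^2 − 1] / r = CHF 238,211.82

CHF 238,211.82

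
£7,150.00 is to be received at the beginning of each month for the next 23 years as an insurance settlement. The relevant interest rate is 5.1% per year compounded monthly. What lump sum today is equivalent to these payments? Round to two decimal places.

£1,165,406.75

This is an annuity due: 276 payments of £7,150.00 at the beginning of each month.
Periodic rate r = 0.051/12 per month; n is counted in months.
PV = PMT × [(1 − (1+r)^−n)/r] × (1+r) = 7,150 × [1 − (1+r)^−276] / r × (1+r) = £1,165,406.75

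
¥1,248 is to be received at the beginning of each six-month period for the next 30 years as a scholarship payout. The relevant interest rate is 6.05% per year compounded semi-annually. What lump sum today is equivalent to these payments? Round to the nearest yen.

This is an annuity due: 60 payments of ¥1,248 at the beginning of each six-month period.
Periodic rate r = 0.0605/2 per half-year; n is counted in half-years.
PV = PMT × [(1 − (1+r)^−n)/r] × (1+r) = 1,248 × [1 − (1+r)^−60] / r × (1+r) = ¥35,394

¥35,394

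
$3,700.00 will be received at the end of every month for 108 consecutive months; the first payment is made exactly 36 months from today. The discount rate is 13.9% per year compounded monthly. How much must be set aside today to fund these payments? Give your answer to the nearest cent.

Ordinary annuity of 108 payments, first payment at period 36.
Periodic rate r = 0.139/12 per month; n is counted in months.
The ordinary-annuity PV formula values the stream one period before the first payment (period 35); discount that back 35 periods:
PV₀ = 3,700 × [1 − (1+r)^−108] / r × (1+r)^−35 = $151,920.64

$151,920.64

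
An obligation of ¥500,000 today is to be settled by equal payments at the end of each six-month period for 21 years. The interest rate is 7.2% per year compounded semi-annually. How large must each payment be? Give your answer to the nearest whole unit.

¥23,268

Level ordinary annuity; solve PV = PMT × [(1 − (1+r)^−n)/r] for PMT.
Periodic rate r = 0.072/2 per half-year; n is counted in half-years.
With n = 42: PMT = 500,000 / ([(1 − (1+r)^−n)/r]) = ¥23,268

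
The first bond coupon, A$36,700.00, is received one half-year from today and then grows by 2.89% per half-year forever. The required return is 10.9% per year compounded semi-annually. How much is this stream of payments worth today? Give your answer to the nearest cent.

A$1,433,593.75

Periodic rate r = 0.109/2 per half-year.
Growing perpetuity (Gordon): PV = PMT₁ / (r − g) = 36,700 / (r − 0.0289) = A$1,433,593.75.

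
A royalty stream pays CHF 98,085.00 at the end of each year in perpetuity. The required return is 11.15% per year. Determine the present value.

Periodic rate r = 0.1115 per year.
Level perpetuity: PV = PMT / r = 98,085 / (0.1115) = CHF 879,686.10.

CHF 879,686.10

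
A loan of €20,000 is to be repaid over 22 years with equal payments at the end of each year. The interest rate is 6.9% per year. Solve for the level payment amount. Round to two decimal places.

€1,793.15

Level ordinary annuity; solve PV = PMT × [(1 − (1+r)^−n)/r] for PMT.
Periodic rate r = 0.069 per year.
With n = 22: PMT = 20,000 / ([(1 − (1+r)^−n)/r]) = €1,793.15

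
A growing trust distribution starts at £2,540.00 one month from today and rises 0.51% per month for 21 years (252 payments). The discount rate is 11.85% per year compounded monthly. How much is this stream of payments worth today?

£370,814.52

Periodic rate r = 0.1185/12 per month; n is counted in months.
Growing ordinary annuity: PV = PMT₁ × [1 − ((1+g)/(1+r))^n] / (r − g) = 2,540 × [1 − ((1+0.0051)/(1+r))^252] / (r − 0.0051) = £370,814.52.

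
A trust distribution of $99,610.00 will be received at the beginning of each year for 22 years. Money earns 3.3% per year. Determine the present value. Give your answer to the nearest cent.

$1,591,646.03

This is an annuity due: 22 payments of $99,610.00 at the beginning of each year.
Periodic rate r = 0.033 per year.
PV = PMT × [(1 − (1+r)^−n)/r] × (1+r) = 99,610 × [1 − (1+r)^−22] / r × (1+r) = $1,591,646.03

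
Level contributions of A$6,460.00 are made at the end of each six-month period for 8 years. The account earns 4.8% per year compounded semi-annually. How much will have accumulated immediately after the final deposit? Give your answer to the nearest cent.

A$124,220.86

This is an ordinary annuity: 16 deposits of A$6,460.00 at the end of each six-month period.
Periodic rate r = 0.048/2 per half-year; n is counted in half-years.
FV = PMT × [((1+r)^n − 1)/r] = 6,460 × [(1+r)^16 − 1] / r = A$124,220.86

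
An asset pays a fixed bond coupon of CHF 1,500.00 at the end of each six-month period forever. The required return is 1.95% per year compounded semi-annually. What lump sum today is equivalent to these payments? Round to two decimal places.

Periodic rate r = 0.0195/2 per half-year.
Level perpetuity: PV = PMT / r = 1,500 / (0.0195/2) = CHF 153,846.15.

CHF 153,846.15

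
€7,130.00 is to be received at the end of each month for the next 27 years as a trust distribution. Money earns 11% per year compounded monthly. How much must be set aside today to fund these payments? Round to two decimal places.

This is an ordinary annuity: 324 payments of €7,130.00 at the end of each month.
Periodic rate r = 0.11/12 per month; n is counted in months.
PV = PMT × [(1 − (1+r)^−n)/r] = 7,130 × [1 − (1+r)^−324] / r = €737,369.96

€737,369.96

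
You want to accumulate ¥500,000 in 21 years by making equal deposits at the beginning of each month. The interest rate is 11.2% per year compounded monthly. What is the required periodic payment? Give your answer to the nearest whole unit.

¥492

Level annuity due; solve FV = PMT × [((1+r)^n − 1)/r] × (1+r) for PMT.
Periodic rate r = 0.112/12 per month; n is counted in months.
With n = 252: PMT = 500,000 / ([((1+r)^n − 1)/r] × (1+r)) = ¥492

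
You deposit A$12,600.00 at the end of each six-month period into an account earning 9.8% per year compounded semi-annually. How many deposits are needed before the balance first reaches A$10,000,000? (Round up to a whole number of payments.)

78 payments

Periodic rate r = 0.098/2 per half-year; n is counted in half-years.
Ordinary annuity FV: 10,000,000 = 12,600 × [((1+r)^n − 1)/r].
(1+r)^n = 1 + 10,000,000 × r / 12,600, so n = ln(1 + 10,000,000·r/12,600) / ln(1+r) = 77.05.
Round up to a whole number of payments: n = 78.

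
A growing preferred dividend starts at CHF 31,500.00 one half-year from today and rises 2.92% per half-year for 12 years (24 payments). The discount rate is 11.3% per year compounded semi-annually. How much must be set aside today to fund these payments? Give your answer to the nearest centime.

Periodic rate r = 0.113/2 per half-year; n is counted in half-years.
Growing ordinary annuity: PV = PMT₁ × [1 − ((1+g)/(1+r))^n] / (r − g) = 31,500 × [1 − ((1+0.0292)/(1+r))^24] / (r − 0.0292) = CHF 538,280.28.

CHF 538,280.28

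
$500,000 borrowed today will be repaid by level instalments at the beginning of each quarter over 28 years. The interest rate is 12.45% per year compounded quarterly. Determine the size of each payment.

Level annuity due; solve PV = PMT × [(1 − (1+r)^−n)/r] × (1+r) for PMT.
Periodic rate r = 0.1245/4 per quarter; n is counted in quarters.
With n = 112: PMT = 500,000 / ([(1 − (1+r)^−n)/r] × (1+r)) = $15,596.42

$15,596.42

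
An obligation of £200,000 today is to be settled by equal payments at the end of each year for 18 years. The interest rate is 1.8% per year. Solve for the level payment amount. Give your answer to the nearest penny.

Level ordinary annuity; solve PV = PMT × [(1 − (1+r)^−n)/r] for PMT.
Periodic rate r = 0.018 per year.
With n = 18: PMT = 200,000 / ([(1 − (1+r)^−n)/r]) = £13,106.98

£13,106.98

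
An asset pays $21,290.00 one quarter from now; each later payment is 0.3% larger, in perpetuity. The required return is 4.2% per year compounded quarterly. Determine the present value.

$2,838,666.67

Periodic rate r = 0.042/4 per quarter.
Growing perpetuity (Gordon): PV = PMT₁ / (r − g) = 21,290 / (r − 0.003) = $2,838,666.67.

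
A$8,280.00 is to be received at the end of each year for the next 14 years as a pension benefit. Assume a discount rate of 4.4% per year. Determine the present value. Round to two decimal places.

A$85,197.60

This is an ordinary annuity: 14 payments of A$8,280.00 at the end of each year.
Periodic rate r = 0.044 per year.
PV = PMT × [(1 − (1+r)^−n)/r] = 8,280 × [1 − (1+r)^−14] / r = A$85,197.60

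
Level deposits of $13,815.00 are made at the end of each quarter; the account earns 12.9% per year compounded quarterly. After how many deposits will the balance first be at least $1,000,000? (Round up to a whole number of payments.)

Periodic rate r = 0.129/4 per quarter; n is counted in quarters.
Ordinary annuity FV: 1,000,000 = 13,815 × [((1+r)^n − 1)/r].
(1+r)^n = 1 + 1,000,000 × r / 13,815, so n = ln(1 + 1,000,000·r/13,815) / ln(1+r) = 37.94.
Round up to a whole number of payments: n = 38.

38 payments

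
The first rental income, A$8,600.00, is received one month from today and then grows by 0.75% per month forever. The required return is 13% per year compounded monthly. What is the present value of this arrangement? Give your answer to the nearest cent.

A$2,580,000.00

Periodic rate r = 0.13/12 per month.
Growing perpetuity (Gordon): PV = PMT₁ / (r − g) = 8,600 / (r − 0.0075) = A$2,580,000.00.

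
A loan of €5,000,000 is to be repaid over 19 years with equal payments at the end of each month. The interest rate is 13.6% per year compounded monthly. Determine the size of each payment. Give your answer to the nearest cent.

€61,365.84

Level ordinary annuity; solve PV = PMT × [(1 − (1+r)^−n)/r] for PMT.
Periodic rate r = 0.136/12 per month; n is counted in months.
With n = 228: PMT = 5,000,000 / ([(1 − (1+r)^−n)/r]) = €61,365.84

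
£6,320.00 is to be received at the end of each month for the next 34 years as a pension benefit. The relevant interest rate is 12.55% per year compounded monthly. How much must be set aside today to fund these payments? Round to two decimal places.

£595,638.29

This is an ordinary annuity: 408 payments of £6,320.00 at the end of each month.
Periodic rate r = 0.1255/12 per month; n is counted in months.
PV = PMT × [(1 − (1+r)^−n)/r] = 6,320 × [1 − (1+r)^−408] / r = £595,638.29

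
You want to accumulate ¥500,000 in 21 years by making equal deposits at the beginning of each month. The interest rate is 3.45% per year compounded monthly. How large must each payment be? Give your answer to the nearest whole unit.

Level annuity due; solve FV = PMT × [((1+r)^n − 1)/r] × (1+r) for PMT.
Periodic rate r = 0.0345/12 per month; n is counted in months.
With n = 252: PMT = 500,000 / ([((1+r)^n − 1)/r] × (1+r)) = ¥1,350

¥1,350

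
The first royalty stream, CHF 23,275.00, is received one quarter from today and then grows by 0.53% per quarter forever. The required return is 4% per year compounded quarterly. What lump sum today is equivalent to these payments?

Periodic rate r = 0.04/4 per quarter.
Growing perpetuity (Gordon): PV = PMT₁ / (r − g) = 23,275 / (r − 0.0053) = CHF 4,952,127.66.

CHF 4,952,127.66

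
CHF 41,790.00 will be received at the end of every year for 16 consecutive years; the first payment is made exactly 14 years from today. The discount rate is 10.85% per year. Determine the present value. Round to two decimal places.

CHF 81,520.95

Ordinary annuity of 16 payments, first payment at period 14.
Periodic rate r = 0.1085 per year.
The ordinary-annuity PV formula values the stream one period before the first payment (period 13); discount that back 13 periods:
PV₀ = 41,790 × [1 − (1+r)^−16] / r × (1+r)^−13 = CHF 81,520.95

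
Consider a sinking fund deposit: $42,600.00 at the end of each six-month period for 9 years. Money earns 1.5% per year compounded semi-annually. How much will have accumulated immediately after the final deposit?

$817,695.01

This is an ordinary annuity: 18 deposits of $42,600.00 at the end of each six-month period.
Periodic rate r = 0.015/2 per half-year; n is counted in half-years.
FV = PMT × [((1+r)^n − 1)/r] = 42,600 × [(1+r)^18 − 1] / r = $817,695.01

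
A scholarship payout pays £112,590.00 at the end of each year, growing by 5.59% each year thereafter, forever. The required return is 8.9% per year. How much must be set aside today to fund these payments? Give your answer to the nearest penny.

Periodic rate r = 0.089 per year.
Growing perpetuity (Gordon): PV = PMT₁ / (r − g) = 112,590 / (r − 0.0559) = £3,401,510.57.

£3,401,510.57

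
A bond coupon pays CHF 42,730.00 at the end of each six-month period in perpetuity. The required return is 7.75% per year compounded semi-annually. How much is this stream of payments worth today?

CHF 1,102,709.68

Periodic rate r = 0.0775/2 per half-year.
Level perpetuity: PV = PMT / r = 42,730 / (0.0775/2) = CHF 1,102,709.68.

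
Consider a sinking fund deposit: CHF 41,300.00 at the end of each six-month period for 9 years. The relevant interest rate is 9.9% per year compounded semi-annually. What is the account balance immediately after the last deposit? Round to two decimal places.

This is an ordinary annuity: 18 deposits of CHF 41,300.00 at the end of each six-month period.
Periodic rate r = 0.099/2 per half-year; n is counted in half-years.
FV = PMT × [((1+r)^n − 1)/r] = 41,300 × [(1+r)^18 − 1] / r = CHF 1,156,462.04

CHF 1,156,462.04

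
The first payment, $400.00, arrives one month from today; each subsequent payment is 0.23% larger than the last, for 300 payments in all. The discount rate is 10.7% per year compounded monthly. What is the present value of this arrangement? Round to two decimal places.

Periodic rate r = 0.107/12 per month; n is counted in months.
Growing ordinary annuity: PV = PMT₁ × [1 − ((1+g)/(1+r))^n] / (r − g) = 400 × [1 − ((1+0.0023)/(1+r))^300] / (r − 0.0023) = $52,055.88.

$52,055.88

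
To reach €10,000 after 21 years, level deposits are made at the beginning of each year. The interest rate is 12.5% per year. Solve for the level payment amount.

€102.28

Level annuity due; solve FV = PMT × [((1+r)^n − 1)/r] × (1+r) for PMT.
Periodic rate r = 0.125 per year.
With n = 21: PMT = 10,000 / ([((1+r)^n − 1)/r] × (1+r)) = €102.28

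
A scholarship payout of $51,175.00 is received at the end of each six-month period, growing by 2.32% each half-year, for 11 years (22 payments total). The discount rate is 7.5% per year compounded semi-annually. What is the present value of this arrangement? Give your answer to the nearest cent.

$941,640.62

Periodic rate r = 0.075/2 per half-year; n is counted in half-years.
Growing ordinary annuity: PV = PMT₁ × [1 − ((1+g)/(1+r))^n] / (r − g) = 51,175 × [1 − ((1+0.0232)/(1+r))^22] / (r − 0.0232) = $941,640.62.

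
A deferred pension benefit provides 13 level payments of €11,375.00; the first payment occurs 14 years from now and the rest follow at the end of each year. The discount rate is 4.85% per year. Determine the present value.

Ordinary annuity of 13 payments, first payment at period 14.
Periodic rate r = 0.0485 per year.
The ordinary-annuity PV formula values the stream one period before the first payment (period 13); discount that back 13 periods:
PV₀ = 11,375 × [1 − (1+r)^−13] / r × (1+r)^−13 = €58,253.69

€58,253.69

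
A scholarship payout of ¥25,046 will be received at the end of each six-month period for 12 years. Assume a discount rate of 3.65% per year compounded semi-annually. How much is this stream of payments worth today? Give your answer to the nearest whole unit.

This is an ordinary annuity: 24 payments of ¥25,046 at the end of each six-month period.
Periodic rate r = 0.0365/2 per half-year; n is counted in half-years.
PV = PMT × [(1 − (1+r)^−n)/r] = 25,046 × [1 − (1+r)^−24] / r = ¥483,245

¥483,245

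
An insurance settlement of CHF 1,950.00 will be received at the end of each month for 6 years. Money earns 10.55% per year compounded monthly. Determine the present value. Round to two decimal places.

This is an ordinary annuity: 72 payments of CHF 1,950.00 at the end of each month.
Periodic rate r = 0.1055/12 per month; n is counted in months.
PV = PMT × [(1 − (1+r)^−n)/r] = 1,950 × [1 − (1+r)^−72] / r = CHF 103,699.18

CHF 103,699.18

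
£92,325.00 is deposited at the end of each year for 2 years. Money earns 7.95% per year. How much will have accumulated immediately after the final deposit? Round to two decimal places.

This is an ordinary annuity: 2 deposits of £92,325.00 at the end of each year.
Periodic rate r = 0.0795 per year.
FV = PMT × [((1+r)^n − 1)/r] = 92,325 × [(1+r)^2 − 1] / r = £191,989.84

£191,989.84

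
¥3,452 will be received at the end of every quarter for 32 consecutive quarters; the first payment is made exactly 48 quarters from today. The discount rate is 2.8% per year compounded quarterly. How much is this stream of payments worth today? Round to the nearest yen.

¥71,080

Ordinary annuity of 32 payments, first payment at period 48.
Periodic rate r = 0.028/4 per quarter; n is counted in quarters.
The ordinary-annuity PV formula values the stream one period before the first payment (period 47); discount that back 47 periods:
PV₀ = 3,452 × [1 − (1+r)^−32] / r × (1+r)^−47 = ¥71,080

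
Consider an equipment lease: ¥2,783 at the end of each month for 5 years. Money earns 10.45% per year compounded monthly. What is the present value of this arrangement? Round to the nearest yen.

¥129,628

This is an ordinary annuity: 60 payments of ¥2,783 at the end of each month.
Periodic rate r = 0.1045/12 per month; n is counted in months.
PV = PMT × [(1 − (1+r)^−n)/r] = 2,783 × [1 − (1+r)^−60] / r = ¥129,628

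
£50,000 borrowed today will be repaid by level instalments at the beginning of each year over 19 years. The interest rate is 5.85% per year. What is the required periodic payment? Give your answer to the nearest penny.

£4,183.88

Level annuity due; solve PV = PMT × [(1 − (1+r)^−n)/r] × (1+r) for PMT.
Periodic rate r = 0.0585 per year.
With n = 19: PMT = 50,000 / ([(1 − (1+r)^−n)/r] × (1+r)) = £4,183.88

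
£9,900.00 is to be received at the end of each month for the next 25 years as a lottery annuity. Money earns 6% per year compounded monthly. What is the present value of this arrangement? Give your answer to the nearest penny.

This is an ordinary annuity: 300 payments of £9,900.00 at the end of each month.
Periodic rate r = 0.06/12 per month; n is counted in months.
PV = PMT × [(1 − (1+r)^−n)/r] = 9,900 × [1 − (1+r)^−300] / r = £1,536,547.95

£1,536,547.95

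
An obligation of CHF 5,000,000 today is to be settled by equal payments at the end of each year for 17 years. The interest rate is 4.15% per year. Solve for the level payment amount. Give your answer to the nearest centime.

Level ordinary annuity; solve PV = PMT × [(1 − (1+r)^−n)/r] for PMT.
Periodic rate r = 0.0415 per year.
With n = 17: PMT = 5,000,000 / ([(1 − (1+r)^−n)/r]) = CHF 415,788.04

CHF 415,788.04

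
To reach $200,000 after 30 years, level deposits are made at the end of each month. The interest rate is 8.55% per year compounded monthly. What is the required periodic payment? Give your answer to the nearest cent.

Level ordinary annuity; solve FV = PMT × [((1+r)^n − 1)/r] for PMT.
Periodic rate r = 0.0855/12 per month; n is counted in months.
With n = 360: PMT = 200,000 / ([((1+r)^n − 1)/r]) = $119.92

$119.92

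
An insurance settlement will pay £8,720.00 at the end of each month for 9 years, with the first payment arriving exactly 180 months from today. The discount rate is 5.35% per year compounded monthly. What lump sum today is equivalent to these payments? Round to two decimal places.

Ordinary annuity of 108 payments, first payment at period 180.
Periodic rate r = 0.0535/12 per month; n is counted in months.
The ordinary-annuity PV formula values the stream one period before the first payment (period 179); discount that back 179 periods:
PV₀ = 8,720 × [1 − (1+r)^−108] / r × (1+r)^−179 = £336,514.52

£336,514.52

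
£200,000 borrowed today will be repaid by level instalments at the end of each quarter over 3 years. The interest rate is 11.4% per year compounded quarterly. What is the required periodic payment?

Level ordinary annuity; solve PV = PMT × [(1 − (1+r)^−n)/r] for PMT.
Periodic rate r = 0.114/4 per quarter; n is counted in quarters.
With n = 12: PMT = 200,000 / ([(1 − (1+r)^−n)/r]) = £19,912.93

£19,912.93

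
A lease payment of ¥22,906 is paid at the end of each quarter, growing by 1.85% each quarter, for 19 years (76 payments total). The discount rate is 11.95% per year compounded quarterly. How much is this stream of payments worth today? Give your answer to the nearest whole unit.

Periodic rate r = 0.1195/4 per quarter; n is counted in quarters.
Growing ordinary annuity: PV = PMT₁ × [1 − ((1+g)/(1+r))^n] / (r − g) = 22,906 × [1 − ((1+0.0185)/(1+r))^76] / (r − 0.0185) = ¥1,147,923.

¥1,147,923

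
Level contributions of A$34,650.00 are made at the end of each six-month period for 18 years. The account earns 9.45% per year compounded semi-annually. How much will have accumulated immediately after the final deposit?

This is an ordinary annuity: 36 deposits of A$34,650.00 at the end of each six-month period.
Periodic rate r = 0.0945/2 per half-year; n is counted in half-years.
FV = PMT × [((1+r)^n − 1)/r] = 34,650 × [(1+r)^36 − 1] / r = A$3,131,357.09

A$3,131,357.09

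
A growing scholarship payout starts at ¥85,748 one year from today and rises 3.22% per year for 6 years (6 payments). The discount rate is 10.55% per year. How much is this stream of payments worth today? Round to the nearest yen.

Periodic rate r = 0.1055 per year.
Growing ordinary annuity: PV = PMT₁ × [1 − ((1+g)/(1+r))^n] / (r − g) = 85,748 × [1 − ((1+0.0322)/(1+r))^6] / (r − 0.0322) = ¥394,735.

¥394,735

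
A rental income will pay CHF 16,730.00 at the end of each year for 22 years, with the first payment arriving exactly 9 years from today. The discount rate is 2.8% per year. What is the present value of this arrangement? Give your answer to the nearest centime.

CHF 218,121.11

Ordinary annuity of 22 payments, first payment at period 9.
Periodic rate r = 0.028 per year.
The ordinary-annuity PV formula values the stream one period before the first payment (period 8); discount that back 8 periods:
PV₀ = 16,730 × [1 − (1+r)^−22] / r × (1+r)^−8 = CHF 218,121.11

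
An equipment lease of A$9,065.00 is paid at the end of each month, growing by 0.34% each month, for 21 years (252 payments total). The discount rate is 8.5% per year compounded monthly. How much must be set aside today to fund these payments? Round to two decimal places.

Periodic rate r = 0.085/12 per month; n is counted in months.
Growing ordinary annuity: PV = PMT₁ × [1 − ((1+g)/(1+r))^n] / (r − g) = 9,065 × [1 − ((1+0.0034)/(1+r))^252] / (r − 0.0034) = A$1,483,587.34.

A$1,483,587.34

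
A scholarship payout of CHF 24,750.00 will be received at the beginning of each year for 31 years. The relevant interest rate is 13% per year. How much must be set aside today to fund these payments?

CHF 210,267.42

This is an annuity due: 31 payments of CHF 24,750.00 at the beginning of each year.
Periodic rate r = 0.13 per year.
PV = PMT × [(1 − (1+r)^−n)/r] × (1+r) = 24,750 × [1 − (1+r)^−31] / r × (1+r) = CHF 210,267.42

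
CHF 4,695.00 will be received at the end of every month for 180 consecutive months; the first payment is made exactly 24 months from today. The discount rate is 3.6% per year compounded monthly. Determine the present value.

Ordinary annuity of 180 payments, first payment at period 24.
Periodic rate r = 0.036/12 per month; n is counted in months.
The ordinary-annuity PV formula values the stream one period before the first payment (period 23); discount that back 23 periods:
PV₀ = 4,695 × [1 − (1+r)^−180] / r × (1+r)^−23 = CHF 608,835.89

CHF 608,835.89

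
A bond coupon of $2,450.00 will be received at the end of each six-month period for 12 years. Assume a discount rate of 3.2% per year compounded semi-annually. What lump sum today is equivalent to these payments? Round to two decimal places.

This is an ordinary annuity: 24 payments of $2,450.00 at the end of each six-month period.
Periodic rate r = 0.032/2 per half-year; n is counted in half-years.
PV = PMT × [(1 − (1+r)^−n)/r] = 2,450 × [1 − (1+r)^−24] / r = $48,509.24

$48,509.24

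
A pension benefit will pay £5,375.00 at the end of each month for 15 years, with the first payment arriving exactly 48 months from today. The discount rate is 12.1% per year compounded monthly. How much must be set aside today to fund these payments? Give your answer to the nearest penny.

£277,986.19

Ordinary annuity of 180 payments, first payment at period 48.
Periodic rate r = 0.121/12 per month; n is counted in months.
The ordinary-annuity PV formula values the stream one period before the first payment (period 47); discount that back 47 periods:
PV₀ = 5,375 × [1 − (1+r)^−180] / r × (1+r)^−47 = £277,986.19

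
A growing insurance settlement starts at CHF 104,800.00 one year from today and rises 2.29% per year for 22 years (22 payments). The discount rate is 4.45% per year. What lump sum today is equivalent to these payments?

CHF 1,788,113.41

Periodic rate r = 0.0445 per year.
Growing ordinary annuity: PV = PMT₁ × [1 − ((1+g)/(1+r))^n] / (r − g) = 104,800 × [1 − ((1+0.0229)/(1+r))^22] / (r − 0.0229) = CHF 1,788,113.41.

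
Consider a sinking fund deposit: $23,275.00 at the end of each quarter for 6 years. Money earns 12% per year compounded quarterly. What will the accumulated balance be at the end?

$801,276.09

This is an ordinary annuity: 24 deposits of $23,275.00 at the end of each quarter.
Periodic rate r = 0.12/4 per quarter; n is counted in quarters.
FV = PMT × [((1+r)^n − 1)/r] = 23,275 × [(1+r)^24 − 1] / r = $801,276.09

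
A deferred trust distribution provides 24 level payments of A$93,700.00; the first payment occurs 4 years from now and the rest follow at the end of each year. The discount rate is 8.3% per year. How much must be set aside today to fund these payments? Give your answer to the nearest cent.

Ordinary annuity of 24 payments, first payment at period 4.
Periodic rate r = 0.083 per year.
The ordinary-annuity PV formula values the stream one period before the first payment (period 3); discount that back 3 periods:
PV₀ = 93,700 × [1 − (1+r)^−24] / r × (1+r)^−3 = A$757,615.55

A$757,615.55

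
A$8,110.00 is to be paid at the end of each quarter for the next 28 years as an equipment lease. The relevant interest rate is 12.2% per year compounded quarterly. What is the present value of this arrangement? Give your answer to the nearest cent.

A$256,711.01

This is an ordinary annuity: 112 payments of A$8,110.00 at the end of each quarter.
Periodic rate r = 0.122/4 per quarter; n is counted in quarters.
PV = PMT × [(1 − (1+r)^−n)/r] = 8,110 × [1 − (1+r)^−112] / r = A$256,711.01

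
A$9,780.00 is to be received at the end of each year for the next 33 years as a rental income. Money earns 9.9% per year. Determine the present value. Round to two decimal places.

A$94,404.79

This is an ordinary annuity: 33 payments of A$9,780.00 at the end of each year.
Periodic rate r = 0.099 per year.
PV = PMT × [(1 − (1+r)^−n)/r] = 9,780 × [1 − (1+r)^−33] / r = A$94,404.79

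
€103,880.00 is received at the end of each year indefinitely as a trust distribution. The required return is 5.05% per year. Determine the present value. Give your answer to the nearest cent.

€2,057,029.70

Periodic rate r = 0.0505 per year.
Level perpetuity: PV = PMT / r = 103,880 / (0.0505) = €2,057,029.70.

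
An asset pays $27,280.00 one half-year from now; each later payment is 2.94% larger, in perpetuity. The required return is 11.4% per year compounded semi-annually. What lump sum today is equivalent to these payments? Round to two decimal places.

Periodic rate r = 0.114/2 per half-year.
Growing perpetuity (Gordon): PV = PMT₁ / (r − g) = 27,280 / (r − 0.0294) = $988,405.80.

$988,405.80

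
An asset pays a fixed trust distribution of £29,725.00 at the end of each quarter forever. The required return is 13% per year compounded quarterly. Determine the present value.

£914,615.38

Periodic rate r = 0.13/4 per quarter.
Level perpetuity: PV = PMT / r = 29,725 / (0.13/4) = £914,615.38.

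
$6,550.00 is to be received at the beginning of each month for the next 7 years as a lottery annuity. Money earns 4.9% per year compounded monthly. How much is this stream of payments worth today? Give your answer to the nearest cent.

This is an annuity due: 84 payments of $6,550.00 at the beginning of each month.
Periodic rate r = 0.049/12 per month; n is counted in months.
PV = PMT × [(1 − (1+r)^−n)/r] × (1+r) = 6,550 × [1 − (1+r)^−84] / r × (1+r) = $466,867.37

$466,867.37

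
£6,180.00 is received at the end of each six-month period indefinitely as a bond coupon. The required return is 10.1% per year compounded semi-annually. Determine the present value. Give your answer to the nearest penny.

£122,376.24

Periodic rate r = 0.101/2 per half-year.
Level perpetuity: PV = PMT / r = 6,180 / (0.101/2) = £122,376.24.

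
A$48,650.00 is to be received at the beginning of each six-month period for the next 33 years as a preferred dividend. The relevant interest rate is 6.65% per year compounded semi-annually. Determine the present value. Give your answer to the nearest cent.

This is an annuity due: 66 payments of A$48,650.00 at the beginning of each six-month period.
Periodic rate r = 0.0665/2 per half-year; n is counted in half-years.
PV = PMT × [(1 − (1+r)^−n)/r] × (1+r) = 48,650 × [1 − (1+r)^−66] / r × (1+r) = A$1,337,250.08

A$1,337,250.08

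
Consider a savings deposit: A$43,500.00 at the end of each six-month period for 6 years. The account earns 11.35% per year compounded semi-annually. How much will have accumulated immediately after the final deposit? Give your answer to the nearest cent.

A$720,067.65

This is an ordinary annuity: 12 deposits of A$43,500.00 at the end of each six-month period.
Periodic rate r = 0.1135/2 per half-year; n is counted in half-years.
FV = PMT × [((1+r)^n − 1)/r] = 43,500 × [(1+r)^12 − 1] / r = A$720,067.65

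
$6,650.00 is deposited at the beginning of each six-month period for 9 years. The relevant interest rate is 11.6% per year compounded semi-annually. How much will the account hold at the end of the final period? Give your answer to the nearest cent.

This is an annuity due: 18 deposits of $6,650.00 at the beginning of each six-month period.
Periodic rate r = 0.116/2 per half-year; n is counted in half-years.
FV = PMT × [((1+r)^n − 1)/r] × (1+r) = 6,650 × [(1+r)^18 − 1] / r × (1+r) = $213,368.34

$213,368.34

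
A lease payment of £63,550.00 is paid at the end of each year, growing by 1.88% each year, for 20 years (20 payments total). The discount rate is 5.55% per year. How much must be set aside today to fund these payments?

£878,382.84

Periodic rate r = 0.0555 per year.
Growing ordinary annuity: PV = PMT₁ × [1 − ((1+g)/(1+r))^n] / (r − g) = 63,550 × [1 − ((1+0.0188)/(1+r))^20] / (r − 0.0188) = £878,382.84.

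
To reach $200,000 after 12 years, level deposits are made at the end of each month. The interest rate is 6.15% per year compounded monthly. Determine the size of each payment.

$942.26

Level ordinary annuity; solve FV = PMT × [((1+r)^n − 1)/r] for PMT.
Periodic rate r = 0.0615/12 per month; n is counted in months.
With n = 144: PMT = 200,000 / ([((1+r)^n − 1)/r]) = $942.26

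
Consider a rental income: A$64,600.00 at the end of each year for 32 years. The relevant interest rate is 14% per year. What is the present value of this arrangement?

This is an ordinary annuity: 32 payments of A$64,600.00 at the end of each year.
Periodic rate r = 0.14 per year.
PV = PMT × [(1 − (1+r)^−n)/r] = 64,600 × [1 − (1+r)^−32] / r = A$454,459.91

A$454,459.91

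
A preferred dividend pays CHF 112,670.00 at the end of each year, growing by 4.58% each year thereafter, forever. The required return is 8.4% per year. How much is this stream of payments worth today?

Periodic rate r = 0.084 per year.
Growing perpetuity (Gordon): PV = PMT₁ / (r − g) = 112,670 / (r − 0.0458) = CHF 2,949,476.44.

CHF 2,949,476.44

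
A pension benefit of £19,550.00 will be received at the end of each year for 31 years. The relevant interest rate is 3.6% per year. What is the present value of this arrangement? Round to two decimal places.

This is an ordinary annuity: 31 payments of £19,550.00 at the end of each year.
Periodic rate r = 0.036 per year.
PV = PMT × [(1 − (1+r)^−n)/r] = 19,550 × [1 − (1+r)^−31] / r = £361,632.76

£361,632.76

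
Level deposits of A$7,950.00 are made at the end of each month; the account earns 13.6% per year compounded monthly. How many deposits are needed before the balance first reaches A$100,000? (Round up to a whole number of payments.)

12 payments

Periodic rate r = 0.136/12 per month; n is counted in months.
Ordinary annuity FV: 100,000 = 7,950 × [((1+r)^n − 1)/r].
(1+r)^n = 1 + 100,000 × r / 7,950, so n = ln(1 + 100,000·r/7,950) / ln(1+r) = 11.83.
Round up to a whole number of payments: n = 12.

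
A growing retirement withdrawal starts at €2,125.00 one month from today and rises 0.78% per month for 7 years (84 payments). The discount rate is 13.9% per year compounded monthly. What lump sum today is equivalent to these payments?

Periodic rate r = 0.139/12 per month; n is counted in months.
Growing ordinary annuity: PV = PMT₁ × [1 − ((1+g)/(1+r))^n] / (r − g) = 2,125 × [1 − ((1+0.0078)/(1+r))^84] / (r − 0.0078) = €151,668.04.

€151,668.04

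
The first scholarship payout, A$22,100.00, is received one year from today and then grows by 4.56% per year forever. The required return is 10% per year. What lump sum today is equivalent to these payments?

A$406,250.00

Periodic rate r = 0.1 per year.
Growing perpetuity (Gordon): PV = PMT₁ / (r − g) = 22,100 / (r − 0.0456) = A$406,250.00.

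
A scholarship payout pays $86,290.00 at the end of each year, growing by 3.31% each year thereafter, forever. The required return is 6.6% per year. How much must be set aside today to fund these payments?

Periodic rate r = 0.066 per year.
Growing perpetuity (Gordon): PV = PMT₁ / (r − g) = 86,290 / (r − 0.0331) = $2,622,796.35.

$2,622,796.35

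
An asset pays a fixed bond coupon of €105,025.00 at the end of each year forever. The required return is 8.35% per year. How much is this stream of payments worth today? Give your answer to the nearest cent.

€1,257,784.43

Periodic rate r = 0.0835 per year.
Level perpetuity: PV = PMT / r = 105,025 / (0.0835) = €1,257,784.43.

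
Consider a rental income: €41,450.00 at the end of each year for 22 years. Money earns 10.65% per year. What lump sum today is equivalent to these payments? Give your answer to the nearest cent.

This is an ordinary annuity: 22 payments of €41,450.00 at the end of each year.
Periodic rate r = 0.1065 per year.
PV = PMT × [(1 − (1+r)^−n)/r] = 41,450 × [1 − (1+r)^−22] / r = €347,202.42

€347,202.42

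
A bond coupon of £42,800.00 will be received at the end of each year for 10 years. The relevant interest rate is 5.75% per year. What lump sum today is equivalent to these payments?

£318,776.69

This is an ordinary annuity: 10 payments of £42,800.00 at the end of each year.
Periodic rate r = 0.0575 per year.
PV = PMT × [(1 − (1+r)^−n)/r] = 42,800 × [1 − (1+r)^−10] / r = £318,776.69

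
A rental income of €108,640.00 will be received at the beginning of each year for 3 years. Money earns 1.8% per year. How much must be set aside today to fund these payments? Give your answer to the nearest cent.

€320,191.14

This is an annuity due: 3 payments of €108,640.00 at the beginning of each year.
Periodic rate r = 0.018 per year.
PV = PMT × [(1 − (1+r)^−n)/r] × (1+r) = 108,640 × [1 − (1+r)^−3] / r × (1+r) = €320,191.14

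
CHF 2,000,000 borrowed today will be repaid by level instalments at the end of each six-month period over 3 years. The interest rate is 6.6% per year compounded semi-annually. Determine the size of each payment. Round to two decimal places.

CHF 372,874.31

Level ordinary annuity; solve PV = PMT × [(1 − (1+r)^−n)/r] for PMT.
Periodic rate r = 0.066/2 per half-year; n is counted in half-years.
With n = 6: PMT = 2,000,000 / ([(1 − (1+r)^−n)/r]) = CHF 372,874.31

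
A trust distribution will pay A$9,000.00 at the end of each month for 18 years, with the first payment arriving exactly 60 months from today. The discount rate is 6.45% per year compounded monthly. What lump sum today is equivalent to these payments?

A$837,023.41

Ordinary annuity of 216 payments, first payment at period 60.
Periodic rate r = 0.0645/12 per month; n is counted in months.
The ordinary-annuity PV formula values the stream one period before the first payment (period 59); discount that back 59 periods:
PV₀ = 9,000 × [1 − (1+r)^−216] / r × (1+r)^−59 = A$837,023.41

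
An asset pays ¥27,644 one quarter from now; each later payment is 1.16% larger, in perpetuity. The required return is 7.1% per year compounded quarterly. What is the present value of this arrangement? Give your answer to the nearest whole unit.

Periodic rate r = 0.071/4 per quarter.
Growing perpetuity (Gordon): PV = PMT₁ / (r − g) = 27,644 / (r − 0.0116) = ¥4,494,959.

¥4,494,959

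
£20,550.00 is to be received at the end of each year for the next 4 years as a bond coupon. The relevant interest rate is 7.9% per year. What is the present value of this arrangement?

This is an ordinary annuity: 4 payments of £20,550.00 at the end of each year.
Periodic rate r = 0.079 per year.
PV = PMT × [(1 − (1+r)^−n)/r] = 20,550 × [1 − (1+r)^−4] / r = £68,215.99

£68,215.99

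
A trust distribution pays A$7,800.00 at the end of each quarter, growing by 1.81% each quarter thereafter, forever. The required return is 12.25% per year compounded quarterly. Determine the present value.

Periodic rate r = 0.1225/4 per quarter.
Growing perpetuity (Gordon): PV = PMT₁ / (r − g) = 7,800 / (r − 0.0181) = A$622,754.49.

A$622,754.49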